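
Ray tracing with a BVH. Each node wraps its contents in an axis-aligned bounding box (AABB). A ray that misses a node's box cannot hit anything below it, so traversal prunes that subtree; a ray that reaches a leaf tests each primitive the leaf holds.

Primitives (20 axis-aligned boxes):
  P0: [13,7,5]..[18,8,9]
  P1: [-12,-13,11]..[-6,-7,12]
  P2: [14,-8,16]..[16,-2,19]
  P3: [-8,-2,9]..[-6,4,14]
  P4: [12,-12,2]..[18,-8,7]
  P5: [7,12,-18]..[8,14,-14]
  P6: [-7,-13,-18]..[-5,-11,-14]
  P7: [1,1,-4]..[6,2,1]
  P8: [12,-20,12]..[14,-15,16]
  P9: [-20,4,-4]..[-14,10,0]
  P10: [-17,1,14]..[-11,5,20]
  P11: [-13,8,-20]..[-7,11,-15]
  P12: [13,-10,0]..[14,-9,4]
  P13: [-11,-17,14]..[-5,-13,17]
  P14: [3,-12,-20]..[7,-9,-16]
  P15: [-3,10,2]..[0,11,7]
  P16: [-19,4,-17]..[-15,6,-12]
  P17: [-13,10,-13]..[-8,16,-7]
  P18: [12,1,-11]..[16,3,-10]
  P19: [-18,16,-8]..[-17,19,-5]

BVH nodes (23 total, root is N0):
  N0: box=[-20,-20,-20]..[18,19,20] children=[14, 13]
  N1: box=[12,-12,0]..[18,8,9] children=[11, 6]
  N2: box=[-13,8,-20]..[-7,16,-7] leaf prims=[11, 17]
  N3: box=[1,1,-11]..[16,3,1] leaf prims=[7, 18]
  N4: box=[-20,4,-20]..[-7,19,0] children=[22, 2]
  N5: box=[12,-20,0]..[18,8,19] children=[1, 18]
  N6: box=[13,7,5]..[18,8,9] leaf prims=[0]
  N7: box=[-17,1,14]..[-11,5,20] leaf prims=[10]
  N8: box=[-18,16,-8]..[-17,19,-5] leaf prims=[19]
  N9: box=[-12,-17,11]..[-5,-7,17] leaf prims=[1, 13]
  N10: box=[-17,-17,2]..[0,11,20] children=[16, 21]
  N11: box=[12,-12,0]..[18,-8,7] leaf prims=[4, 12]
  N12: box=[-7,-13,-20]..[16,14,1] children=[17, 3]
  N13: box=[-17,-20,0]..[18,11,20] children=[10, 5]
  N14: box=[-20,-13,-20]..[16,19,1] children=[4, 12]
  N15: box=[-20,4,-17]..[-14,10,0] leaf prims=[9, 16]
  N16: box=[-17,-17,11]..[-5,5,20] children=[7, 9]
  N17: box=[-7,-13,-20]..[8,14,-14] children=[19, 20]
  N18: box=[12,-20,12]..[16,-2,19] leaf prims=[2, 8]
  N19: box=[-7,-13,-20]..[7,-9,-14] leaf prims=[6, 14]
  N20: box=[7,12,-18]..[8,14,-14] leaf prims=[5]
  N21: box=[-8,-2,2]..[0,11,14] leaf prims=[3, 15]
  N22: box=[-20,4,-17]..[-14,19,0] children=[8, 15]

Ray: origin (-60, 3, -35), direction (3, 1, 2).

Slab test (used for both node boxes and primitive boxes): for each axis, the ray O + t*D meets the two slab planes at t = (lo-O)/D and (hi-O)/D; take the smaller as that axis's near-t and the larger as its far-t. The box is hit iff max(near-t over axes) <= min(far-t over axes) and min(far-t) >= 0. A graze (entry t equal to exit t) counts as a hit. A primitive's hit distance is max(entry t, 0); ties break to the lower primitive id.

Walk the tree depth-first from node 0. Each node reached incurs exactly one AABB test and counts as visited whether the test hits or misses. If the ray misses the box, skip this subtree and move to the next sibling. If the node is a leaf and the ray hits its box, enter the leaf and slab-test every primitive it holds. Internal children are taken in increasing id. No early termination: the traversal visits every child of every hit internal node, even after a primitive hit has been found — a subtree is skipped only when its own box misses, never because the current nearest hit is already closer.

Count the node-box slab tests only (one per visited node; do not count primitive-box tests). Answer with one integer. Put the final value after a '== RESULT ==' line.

Traverse from the root:
N0 x:[40/3,26] y:[-23,16] z:[15/2,55/2] -> hit [40/3,16], descend [13, 14]
  N13 x:[43/3,26] y:[-23,8] z:[35/2,55/2] -> miss, prune
  N14 x:[40/3,76/3] y:[-16,16] z:[15/2,18] -> hit [40/3,16], descend [4, 12]
    N4 x:[40/3,53/3] y:[1,16] z:[15/2,35/2] -> hit [40/3,16], descend [2, 22]
      N2 x:[47/3,53/3] y:[5,13] z:[15/2,14] -> miss, prune
      N22 x:[40/3,46/3] y:[1,16] z:[9,35/2] -> hit [40/3,46/3], descend [8, 15]
        N8 x:[14,43/3] y:[13,16] z:[27/2,15] -> hit [14,43/3] leaf, test {P19@t=14}
        N15 x:[40/3,46/3] y:[1,7] z:[9,35/2] -> miss, prune
    N12 x:[53/3,76/3] y:[-16,11] z:[15/2,18] -> miss, prune

9 AABB tests over nodes [0, 13, 14, 4, 2, 22, 8, 15, 12]; 1 leaf entered; closest P19.

== RESULT ==
9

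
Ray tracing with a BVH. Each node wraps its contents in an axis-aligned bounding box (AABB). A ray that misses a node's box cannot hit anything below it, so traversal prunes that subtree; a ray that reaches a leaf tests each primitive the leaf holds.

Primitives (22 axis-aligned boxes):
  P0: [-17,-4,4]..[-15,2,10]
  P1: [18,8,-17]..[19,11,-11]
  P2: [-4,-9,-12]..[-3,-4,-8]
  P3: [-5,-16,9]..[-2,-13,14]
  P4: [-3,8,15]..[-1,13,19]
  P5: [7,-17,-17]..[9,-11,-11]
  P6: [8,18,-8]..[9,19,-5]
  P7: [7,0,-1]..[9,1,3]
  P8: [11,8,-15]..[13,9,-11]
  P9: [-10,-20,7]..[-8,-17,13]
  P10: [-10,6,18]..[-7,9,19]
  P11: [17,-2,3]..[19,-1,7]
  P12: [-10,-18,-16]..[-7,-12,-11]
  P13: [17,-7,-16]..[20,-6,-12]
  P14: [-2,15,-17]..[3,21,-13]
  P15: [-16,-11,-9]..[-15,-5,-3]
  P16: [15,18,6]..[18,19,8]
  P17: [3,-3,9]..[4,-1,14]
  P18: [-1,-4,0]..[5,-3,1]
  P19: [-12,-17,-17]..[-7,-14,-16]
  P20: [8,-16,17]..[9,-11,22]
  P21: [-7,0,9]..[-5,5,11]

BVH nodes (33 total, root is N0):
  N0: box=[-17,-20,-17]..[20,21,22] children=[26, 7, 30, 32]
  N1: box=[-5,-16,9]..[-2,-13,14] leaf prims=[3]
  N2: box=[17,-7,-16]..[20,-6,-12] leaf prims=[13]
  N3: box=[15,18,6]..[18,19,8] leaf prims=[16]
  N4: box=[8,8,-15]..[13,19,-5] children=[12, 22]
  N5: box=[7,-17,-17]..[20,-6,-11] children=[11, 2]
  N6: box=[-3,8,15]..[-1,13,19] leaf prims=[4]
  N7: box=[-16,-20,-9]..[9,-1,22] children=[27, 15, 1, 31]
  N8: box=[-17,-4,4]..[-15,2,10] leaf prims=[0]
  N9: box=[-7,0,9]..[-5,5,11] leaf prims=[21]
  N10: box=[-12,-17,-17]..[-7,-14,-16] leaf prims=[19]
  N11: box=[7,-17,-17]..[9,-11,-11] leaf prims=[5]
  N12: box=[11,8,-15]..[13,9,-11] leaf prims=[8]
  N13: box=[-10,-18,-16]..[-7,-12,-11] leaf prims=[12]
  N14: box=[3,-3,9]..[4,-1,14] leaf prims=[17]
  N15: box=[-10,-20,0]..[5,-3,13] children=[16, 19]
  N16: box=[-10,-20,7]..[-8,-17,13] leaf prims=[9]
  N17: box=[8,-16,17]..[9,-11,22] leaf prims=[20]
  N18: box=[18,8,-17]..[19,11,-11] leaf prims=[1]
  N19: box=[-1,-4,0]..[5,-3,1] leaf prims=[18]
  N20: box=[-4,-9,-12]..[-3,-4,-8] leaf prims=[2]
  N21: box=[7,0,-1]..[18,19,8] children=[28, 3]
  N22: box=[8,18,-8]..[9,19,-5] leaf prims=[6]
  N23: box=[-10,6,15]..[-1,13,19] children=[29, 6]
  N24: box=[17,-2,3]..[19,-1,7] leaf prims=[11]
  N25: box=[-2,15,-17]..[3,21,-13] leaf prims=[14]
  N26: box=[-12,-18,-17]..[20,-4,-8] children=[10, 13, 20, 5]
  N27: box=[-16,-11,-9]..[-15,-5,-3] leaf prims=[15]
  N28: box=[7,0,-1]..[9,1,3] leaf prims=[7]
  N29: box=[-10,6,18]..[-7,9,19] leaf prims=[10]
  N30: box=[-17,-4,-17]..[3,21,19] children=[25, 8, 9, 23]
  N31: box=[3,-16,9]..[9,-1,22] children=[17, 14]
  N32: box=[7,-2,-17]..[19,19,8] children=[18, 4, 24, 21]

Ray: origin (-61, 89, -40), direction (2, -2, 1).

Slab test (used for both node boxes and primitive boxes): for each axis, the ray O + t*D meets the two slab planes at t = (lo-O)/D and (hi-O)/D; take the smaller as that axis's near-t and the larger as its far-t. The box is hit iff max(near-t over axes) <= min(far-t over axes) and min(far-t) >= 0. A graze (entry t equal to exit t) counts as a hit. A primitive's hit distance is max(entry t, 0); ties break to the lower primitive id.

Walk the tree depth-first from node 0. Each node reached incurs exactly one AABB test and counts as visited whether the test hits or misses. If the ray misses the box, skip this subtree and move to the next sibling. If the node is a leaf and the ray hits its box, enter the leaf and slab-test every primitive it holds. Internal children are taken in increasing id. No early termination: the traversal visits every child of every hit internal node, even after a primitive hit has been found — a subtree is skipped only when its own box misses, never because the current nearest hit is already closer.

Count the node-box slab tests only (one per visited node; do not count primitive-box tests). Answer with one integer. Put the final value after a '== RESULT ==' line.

Walk:
N0 x:[22,81/2] y:[34,109/2] z:[23,62] -> hit [34,81/2], descend [7, 26, 30, 32]
  N7 x:[45/2,35] y:[45,109/2] z:[31,62] -> miss, prune
  N26 x:[49/2,81/2] y:[93/2,107/2] z:[23,32] -> miss, prune
  N30 x:[22,32] y:[34,93/2] z:[23,59] -> miss, prune
  N32 x:[34,40] y:[35,91/2] z:[23,48] -> hit [35,40], descend [4, 18, 21, 24]
    N4 x:[69/2,37] y:[35,81/2] z:[25,35] -> hit [35,35], descend [12, 22]
      N12 x:[36,37] y:[40,81/2] z:[25,29] -> miss, prune
      N22 x:[69/2,35] y:[35,71/2] z:[32,35] -> hit [35,35] leaf, test {P6@t=35}
    N18 x:[79/2,40] y:[39,81/2] z:[23,29] -> miss, prune
    N21 x:[34,79/2] y:[35,89/2] z:[39,48] -> hit [39,79/2], descend [3, 28]
      N3 x:[38,79/2] y:[35,71/2] z:[46,48] -> miss, prune
      N28 x:[34,35] y:[44,89/2] z:[39,43] -> miss, prune
    N24 x:[39,40] y:[45,91/2] z:[43,47] -> miss, prune

13 AABB tests over nodes [0, 7, 26, 30, 32, 4, 12, 22, 18, 21, 3, 28, 24]; 1 leaf entered; closest P6.

== RESULT ==
13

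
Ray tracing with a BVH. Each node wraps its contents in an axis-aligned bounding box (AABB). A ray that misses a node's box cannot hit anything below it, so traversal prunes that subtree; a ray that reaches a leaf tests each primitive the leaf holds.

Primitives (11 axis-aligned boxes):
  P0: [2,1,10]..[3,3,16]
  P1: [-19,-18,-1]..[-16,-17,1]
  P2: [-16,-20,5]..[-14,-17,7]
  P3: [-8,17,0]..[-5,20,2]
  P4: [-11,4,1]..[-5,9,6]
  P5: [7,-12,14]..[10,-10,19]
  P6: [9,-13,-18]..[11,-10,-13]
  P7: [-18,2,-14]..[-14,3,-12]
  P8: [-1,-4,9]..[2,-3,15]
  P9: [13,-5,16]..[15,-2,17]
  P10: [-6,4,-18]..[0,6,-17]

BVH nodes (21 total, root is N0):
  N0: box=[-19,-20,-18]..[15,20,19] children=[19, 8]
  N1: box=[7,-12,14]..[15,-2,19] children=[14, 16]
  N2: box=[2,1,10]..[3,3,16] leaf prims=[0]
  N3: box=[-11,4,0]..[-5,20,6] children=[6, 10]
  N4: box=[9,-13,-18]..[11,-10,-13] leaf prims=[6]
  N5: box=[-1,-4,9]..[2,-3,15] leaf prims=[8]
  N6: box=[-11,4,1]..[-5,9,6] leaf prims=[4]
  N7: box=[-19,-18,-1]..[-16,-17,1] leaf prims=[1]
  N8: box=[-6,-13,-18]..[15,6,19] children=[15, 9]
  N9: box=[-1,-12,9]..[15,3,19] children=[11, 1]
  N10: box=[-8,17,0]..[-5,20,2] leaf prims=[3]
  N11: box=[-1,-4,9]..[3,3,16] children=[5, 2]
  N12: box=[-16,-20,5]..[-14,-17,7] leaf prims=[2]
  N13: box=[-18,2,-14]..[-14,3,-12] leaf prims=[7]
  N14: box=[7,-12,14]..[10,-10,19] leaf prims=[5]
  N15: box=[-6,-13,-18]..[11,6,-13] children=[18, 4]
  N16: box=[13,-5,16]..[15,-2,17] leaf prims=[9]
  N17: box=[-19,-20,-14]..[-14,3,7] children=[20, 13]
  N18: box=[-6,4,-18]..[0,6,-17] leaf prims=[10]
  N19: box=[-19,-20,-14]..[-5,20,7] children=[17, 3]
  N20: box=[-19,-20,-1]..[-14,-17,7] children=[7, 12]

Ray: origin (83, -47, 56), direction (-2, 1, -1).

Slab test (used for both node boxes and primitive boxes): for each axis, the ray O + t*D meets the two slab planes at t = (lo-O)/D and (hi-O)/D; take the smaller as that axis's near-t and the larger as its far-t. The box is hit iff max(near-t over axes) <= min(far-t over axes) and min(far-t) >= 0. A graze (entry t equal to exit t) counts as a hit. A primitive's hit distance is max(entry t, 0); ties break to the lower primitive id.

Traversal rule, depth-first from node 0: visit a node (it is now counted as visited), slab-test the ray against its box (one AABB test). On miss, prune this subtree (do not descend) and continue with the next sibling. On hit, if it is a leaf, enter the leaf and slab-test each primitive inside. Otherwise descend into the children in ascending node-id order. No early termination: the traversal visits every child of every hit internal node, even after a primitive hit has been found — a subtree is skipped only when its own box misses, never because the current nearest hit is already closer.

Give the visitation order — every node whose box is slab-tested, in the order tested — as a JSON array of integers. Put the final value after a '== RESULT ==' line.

Walk:
N0 x:[34,51] y:[27,67] z:[37,74] -> hit [37,51], descend [8, 19]
  N8 x:[34,89/2] y:[34,53] z:[37,74] -> hit [37,89/2], descend [9, 15]
    N9 x:[34,42] y:[35,50] z:[37,47] -> hit [37,42], descend [1, 11]
      N1 x:[34,38] y:[35,45] z:[37,42] -> hit [37,38], descend [14, 16]
        N14 x:[73/2,38] y:[35,37] z:[37,42] -> hit [37,37] leaf, test {P5@t=37}
        N16 x:[34,35] y:[42,45] z:[39,40] -> miss, prune
      N11 x:[40,42] y:[43,50] z:[40,47] -> miss, prune
    N15 x:[36,89/2] y:[34,53] z:[69,74] -> miss, prune
  N19 x:[44,51] y:[27,67] z:[49,70] -> hit [49,51], descend [3, 17]
    N3 x:[44,47] y:[51,67] z:[50,56] -> miss, prune
    N17 x:[97/2,51] y:[27,50] z:[49,70] -> hit [49,50], descend [13, 20]
      N13 x:[97/2,101/2] y:[49,50] z:[68,70] -> miss, prune
      N20 x:[97/2,51] y:[27,30] z:[49,57] -> miss, prune

order=[0, 8, 9, 1, 14, 16, 11, 15, 19, 3, 17, 13, 20]  |boxes|=13  |leaves|=1  hit=P5

== RESULT ==
[0, 8, 9, 1, 14, 16, 11, 15, 19, 3, 17, 13, 20]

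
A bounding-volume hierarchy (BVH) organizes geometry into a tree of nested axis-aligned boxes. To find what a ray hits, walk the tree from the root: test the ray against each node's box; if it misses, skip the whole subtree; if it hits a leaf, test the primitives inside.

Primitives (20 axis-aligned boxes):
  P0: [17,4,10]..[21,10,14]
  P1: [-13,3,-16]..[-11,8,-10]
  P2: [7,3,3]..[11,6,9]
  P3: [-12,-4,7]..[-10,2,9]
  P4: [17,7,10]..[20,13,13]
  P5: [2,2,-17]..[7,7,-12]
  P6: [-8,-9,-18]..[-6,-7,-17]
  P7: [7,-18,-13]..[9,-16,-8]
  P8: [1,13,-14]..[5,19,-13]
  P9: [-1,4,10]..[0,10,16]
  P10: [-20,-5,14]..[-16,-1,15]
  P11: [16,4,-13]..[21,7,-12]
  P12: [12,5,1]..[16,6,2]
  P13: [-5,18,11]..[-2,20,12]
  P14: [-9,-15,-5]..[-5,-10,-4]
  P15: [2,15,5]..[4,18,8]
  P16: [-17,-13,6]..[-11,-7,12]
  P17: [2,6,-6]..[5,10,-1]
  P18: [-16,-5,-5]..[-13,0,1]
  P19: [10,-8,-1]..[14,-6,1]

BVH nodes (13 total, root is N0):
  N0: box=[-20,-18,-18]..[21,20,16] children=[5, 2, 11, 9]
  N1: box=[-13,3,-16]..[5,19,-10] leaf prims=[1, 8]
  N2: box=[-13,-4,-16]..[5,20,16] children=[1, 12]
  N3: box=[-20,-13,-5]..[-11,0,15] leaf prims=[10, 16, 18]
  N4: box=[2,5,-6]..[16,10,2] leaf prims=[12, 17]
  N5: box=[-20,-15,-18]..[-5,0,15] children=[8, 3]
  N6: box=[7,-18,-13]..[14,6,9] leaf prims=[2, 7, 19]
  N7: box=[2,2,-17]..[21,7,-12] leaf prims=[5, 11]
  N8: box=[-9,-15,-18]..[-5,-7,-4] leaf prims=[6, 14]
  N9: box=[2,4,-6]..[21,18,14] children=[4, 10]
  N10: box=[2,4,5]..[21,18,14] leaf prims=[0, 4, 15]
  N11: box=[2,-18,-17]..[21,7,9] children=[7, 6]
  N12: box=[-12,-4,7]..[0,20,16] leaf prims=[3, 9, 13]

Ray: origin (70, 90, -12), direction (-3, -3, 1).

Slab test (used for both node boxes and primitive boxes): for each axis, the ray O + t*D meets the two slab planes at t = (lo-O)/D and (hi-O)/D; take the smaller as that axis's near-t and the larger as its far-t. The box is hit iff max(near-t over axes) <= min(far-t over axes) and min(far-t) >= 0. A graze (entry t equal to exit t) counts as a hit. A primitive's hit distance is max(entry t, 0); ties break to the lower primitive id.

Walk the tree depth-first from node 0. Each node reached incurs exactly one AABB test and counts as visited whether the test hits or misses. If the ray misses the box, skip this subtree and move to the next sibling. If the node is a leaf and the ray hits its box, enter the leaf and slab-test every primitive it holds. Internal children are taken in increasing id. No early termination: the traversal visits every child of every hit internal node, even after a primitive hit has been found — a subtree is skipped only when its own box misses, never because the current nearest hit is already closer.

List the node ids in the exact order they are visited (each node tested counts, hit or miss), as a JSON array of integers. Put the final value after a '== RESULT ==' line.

Walk:
N0 x:[49/3,30] y:[70/3,36] z:[-6,28] -> hit [70/3,28], descend [2, 5, 9, 11]
  N2 x:[65/3,83/3] y:[70/3,94/3] z:[-4,28] -> hit [70/3,83/3], descend [1, 12]
    N1 x:[65/3,83/3] y:[71/3,29] z:[-4,2] -> miss, prune
    N12 x:[70/3,82/3] y:[70/3,94/3] z:[19,28] -> hit [70/3,82/3] leaf, test {P3(miss), P9(miss), P13@t=24}
  N5 x:[25,30] y:[30,35] z:[-6,27] -> miss, prune
  N9 x:[49/3,68/3] y:[24,86/3] z:[6,26] -> miss, prune
  N11 x:[49/3,68/3] y:[83/3,36] z:[-5,21] -> miss, prune

Summary -> nodes [0, 2, 1, 12, 5, 9, 11]; box-tests=7; leaf-entries=1; first=P13

== RESULT ==
[0, 2, 1, 12, 5, 9, 11]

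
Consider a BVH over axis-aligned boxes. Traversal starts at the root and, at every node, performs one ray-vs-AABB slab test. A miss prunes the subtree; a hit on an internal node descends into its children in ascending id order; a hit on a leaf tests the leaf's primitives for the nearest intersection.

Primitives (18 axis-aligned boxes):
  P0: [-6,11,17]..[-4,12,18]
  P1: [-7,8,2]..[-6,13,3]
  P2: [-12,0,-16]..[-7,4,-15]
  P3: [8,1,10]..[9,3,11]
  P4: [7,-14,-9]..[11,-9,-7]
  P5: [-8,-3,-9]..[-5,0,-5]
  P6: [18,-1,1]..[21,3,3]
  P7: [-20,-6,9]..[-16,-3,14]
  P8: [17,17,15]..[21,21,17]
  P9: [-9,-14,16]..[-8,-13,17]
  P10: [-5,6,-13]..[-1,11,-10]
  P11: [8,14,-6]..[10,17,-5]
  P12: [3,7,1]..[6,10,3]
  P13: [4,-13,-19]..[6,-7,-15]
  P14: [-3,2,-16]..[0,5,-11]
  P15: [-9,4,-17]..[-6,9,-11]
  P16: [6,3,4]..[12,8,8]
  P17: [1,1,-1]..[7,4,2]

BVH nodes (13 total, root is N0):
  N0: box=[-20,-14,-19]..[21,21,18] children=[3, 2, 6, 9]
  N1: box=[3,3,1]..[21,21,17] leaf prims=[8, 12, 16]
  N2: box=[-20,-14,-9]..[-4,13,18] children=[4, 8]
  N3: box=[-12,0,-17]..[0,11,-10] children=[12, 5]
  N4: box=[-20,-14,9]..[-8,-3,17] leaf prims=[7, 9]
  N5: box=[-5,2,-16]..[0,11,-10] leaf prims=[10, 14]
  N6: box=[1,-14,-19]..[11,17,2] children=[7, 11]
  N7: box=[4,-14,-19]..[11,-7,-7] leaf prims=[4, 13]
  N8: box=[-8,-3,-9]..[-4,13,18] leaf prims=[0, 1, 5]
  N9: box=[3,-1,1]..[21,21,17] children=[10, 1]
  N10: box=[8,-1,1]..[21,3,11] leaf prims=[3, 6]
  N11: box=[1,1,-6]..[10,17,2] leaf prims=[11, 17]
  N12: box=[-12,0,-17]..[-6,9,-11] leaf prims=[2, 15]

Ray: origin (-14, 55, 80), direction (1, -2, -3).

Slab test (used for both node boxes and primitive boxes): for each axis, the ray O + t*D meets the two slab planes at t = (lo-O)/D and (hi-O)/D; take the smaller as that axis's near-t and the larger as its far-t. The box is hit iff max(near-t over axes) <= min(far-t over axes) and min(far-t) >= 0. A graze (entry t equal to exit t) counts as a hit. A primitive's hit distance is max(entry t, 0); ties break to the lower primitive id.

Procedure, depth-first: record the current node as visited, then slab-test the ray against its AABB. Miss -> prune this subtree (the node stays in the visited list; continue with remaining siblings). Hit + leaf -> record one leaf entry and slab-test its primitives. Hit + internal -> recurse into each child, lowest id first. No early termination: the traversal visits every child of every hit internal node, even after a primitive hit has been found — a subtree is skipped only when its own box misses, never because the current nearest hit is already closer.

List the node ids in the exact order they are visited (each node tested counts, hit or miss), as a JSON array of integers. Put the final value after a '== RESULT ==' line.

Trace the traversal:
N0 x:[-6,35] y:[17,69/2] z:[62/3,33] -> hit [62/3,33], descend [2, 3, 6, 9]
  N2 x:[-6,10] y:[21,69/2] z:[62/3,89/3] -> miss, prune
  N3 x:[2,14] y:[22,55/2] z:[30,97/3] -> miss, prune
  N6 x:[15,25] y:[19,69/2] z:[26,33] -> miss, prune
  N9 x:[17,35] y:[17,28] z:[21,79/3] -> hit [21,79/3], descend [1, 10]
    N1 x:[17,35] y:[17,26] z:[21,79/3] -> hit [21,26] leaf, test {P8(miss), P12(miss), P16@t=24}
    N10 x:[22,35] y:[26,28] z:[23,79/3] -> hit [26,79/3] leaf, test {P3(miss), P6(miss)}

Visited [0, 2, 3, 6, 9, 1, 10]. Tests: 7 box, 2 leaf. Nearest: P16.

== RESULT ==
[0, 2, 3, 6, 9, 1, 10]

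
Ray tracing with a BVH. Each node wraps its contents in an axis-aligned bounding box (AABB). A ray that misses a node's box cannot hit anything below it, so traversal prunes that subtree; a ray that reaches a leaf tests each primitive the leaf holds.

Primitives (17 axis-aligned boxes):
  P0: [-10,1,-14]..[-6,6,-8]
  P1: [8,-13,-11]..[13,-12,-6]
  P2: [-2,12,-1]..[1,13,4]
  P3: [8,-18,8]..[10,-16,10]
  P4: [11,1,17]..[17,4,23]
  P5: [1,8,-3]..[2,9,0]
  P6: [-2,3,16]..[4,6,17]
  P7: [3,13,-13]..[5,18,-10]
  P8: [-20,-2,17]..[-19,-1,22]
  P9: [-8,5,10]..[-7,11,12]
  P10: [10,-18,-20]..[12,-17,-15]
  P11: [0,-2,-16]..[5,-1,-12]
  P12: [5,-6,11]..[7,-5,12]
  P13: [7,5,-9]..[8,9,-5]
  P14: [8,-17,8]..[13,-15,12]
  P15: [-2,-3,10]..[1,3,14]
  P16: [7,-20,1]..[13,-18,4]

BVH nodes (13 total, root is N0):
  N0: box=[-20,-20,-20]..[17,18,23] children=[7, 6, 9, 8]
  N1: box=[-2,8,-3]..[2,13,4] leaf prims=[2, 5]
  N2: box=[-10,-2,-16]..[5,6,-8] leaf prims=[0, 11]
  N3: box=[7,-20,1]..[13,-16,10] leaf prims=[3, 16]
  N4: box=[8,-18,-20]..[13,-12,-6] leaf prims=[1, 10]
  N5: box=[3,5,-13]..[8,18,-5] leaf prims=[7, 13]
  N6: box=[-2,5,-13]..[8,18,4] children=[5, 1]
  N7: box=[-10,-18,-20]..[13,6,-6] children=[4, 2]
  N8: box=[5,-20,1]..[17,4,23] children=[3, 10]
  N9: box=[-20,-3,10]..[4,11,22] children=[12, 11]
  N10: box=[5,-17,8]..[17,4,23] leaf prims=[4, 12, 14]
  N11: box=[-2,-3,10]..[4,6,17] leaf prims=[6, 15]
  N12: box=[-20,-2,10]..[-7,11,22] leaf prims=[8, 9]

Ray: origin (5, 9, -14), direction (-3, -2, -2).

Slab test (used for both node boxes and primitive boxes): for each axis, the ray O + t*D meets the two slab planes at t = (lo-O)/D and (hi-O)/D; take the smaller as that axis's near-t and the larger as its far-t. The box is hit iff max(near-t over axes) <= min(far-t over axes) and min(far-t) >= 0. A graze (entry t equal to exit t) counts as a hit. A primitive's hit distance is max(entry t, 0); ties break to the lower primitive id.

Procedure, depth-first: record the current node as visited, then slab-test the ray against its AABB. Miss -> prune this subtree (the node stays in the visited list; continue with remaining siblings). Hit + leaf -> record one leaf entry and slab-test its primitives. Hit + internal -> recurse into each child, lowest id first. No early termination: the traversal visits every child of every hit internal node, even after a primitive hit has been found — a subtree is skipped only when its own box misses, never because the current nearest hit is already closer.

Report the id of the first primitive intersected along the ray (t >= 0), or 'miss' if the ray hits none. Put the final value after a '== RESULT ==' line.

Trace the traversal:
N0 x:[-4,25/3] y:[-9/2,29/2] z:[-37/2,3] -> hit [-4,3], descend [6, 7, 8, 9]
  N6 x:[-1,7/3] y:[-9/2,2] z:[-9,-1/2] -> miss, prune
  N7 x:[-8/3,5] y:[3/2,27/2] z:[-4,3] -> hit [3/2,3], descend [2, 4]
    N2 x:[0,5] y:[3/2,11/2] z:[-3,1] -> miss, prune
    N4 x:[-8/3,-1] y:[21/2,27/2] z:[-4,3] -> miss, prune
  N8 x:[-4,0] y:[5/2,29/2] z:[-37/2,-15/2] -> miss, prune
  N9 x:[1/3,25/3] y:[-1,6] z:[-18,-12] -> miss, prune

order=[0, 6, 7, 2, 4, 8, 9]  |boxes|=7  |leaves|=0  hit=miss

== RESULT ==
miss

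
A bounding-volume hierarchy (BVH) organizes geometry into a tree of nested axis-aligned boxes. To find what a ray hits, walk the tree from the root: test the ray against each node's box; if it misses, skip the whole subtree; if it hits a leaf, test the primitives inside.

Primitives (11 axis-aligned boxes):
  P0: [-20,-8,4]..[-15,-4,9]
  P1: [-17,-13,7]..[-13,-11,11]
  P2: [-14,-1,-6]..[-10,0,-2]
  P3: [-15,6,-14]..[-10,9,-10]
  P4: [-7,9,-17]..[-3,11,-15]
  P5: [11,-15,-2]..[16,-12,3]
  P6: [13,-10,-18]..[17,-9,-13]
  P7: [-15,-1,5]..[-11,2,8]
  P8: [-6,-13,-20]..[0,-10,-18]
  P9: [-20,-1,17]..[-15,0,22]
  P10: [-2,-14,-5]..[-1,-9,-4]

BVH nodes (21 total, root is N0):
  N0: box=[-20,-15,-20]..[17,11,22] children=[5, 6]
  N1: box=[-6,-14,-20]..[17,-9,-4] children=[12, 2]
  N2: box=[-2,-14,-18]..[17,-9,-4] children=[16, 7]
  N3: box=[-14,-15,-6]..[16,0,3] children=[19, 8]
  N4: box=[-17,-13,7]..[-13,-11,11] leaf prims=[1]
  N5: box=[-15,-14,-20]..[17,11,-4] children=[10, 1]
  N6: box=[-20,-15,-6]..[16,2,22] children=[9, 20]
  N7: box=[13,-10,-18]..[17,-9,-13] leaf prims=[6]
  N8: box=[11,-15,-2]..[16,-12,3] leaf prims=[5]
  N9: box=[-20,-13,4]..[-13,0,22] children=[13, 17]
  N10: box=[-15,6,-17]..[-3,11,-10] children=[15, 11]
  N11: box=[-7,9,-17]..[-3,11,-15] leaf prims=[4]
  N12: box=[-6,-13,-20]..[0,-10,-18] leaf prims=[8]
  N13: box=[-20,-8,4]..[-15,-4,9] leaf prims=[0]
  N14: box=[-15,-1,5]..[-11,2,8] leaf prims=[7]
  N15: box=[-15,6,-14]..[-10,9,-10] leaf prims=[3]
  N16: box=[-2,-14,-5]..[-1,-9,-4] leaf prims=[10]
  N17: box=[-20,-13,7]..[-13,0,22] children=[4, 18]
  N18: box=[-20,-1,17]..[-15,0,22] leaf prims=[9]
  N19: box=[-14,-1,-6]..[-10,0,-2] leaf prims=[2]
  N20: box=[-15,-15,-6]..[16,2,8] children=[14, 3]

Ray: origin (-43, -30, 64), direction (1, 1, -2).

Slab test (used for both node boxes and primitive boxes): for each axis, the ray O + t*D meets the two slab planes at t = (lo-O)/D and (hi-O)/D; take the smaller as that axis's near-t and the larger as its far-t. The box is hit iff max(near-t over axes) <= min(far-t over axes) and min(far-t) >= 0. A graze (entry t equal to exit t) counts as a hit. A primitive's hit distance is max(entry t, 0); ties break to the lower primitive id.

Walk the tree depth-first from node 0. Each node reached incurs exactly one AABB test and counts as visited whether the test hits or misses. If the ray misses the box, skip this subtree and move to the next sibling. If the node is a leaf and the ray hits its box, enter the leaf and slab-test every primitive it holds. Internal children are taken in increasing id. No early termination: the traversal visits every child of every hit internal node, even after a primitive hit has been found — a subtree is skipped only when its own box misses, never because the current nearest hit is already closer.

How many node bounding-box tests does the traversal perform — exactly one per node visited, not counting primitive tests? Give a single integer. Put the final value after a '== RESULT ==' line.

Trace the traversal:
N0 x:[23,60] y:[15,41] z:[21,42] -> hit [23,41], descend [5, 6]
  N5 x:[28,60] y:[16,41] z:[34,42] -> hit [34,41], descend [1, 10]
    N1 x:[37,60] y:[16,21] z:[34,42] -> miss, prune
    N10 x:[28,40] y:[36,41] z:[37,81/2] -> hit [37,40], descend [11, 15]
      N11 x:[36,40] y:[39,41] z:[79/2,81/2] -> hit [79/2,40] leaf, test {P4@t=79/2}
      N15 x:[28,33] y:[36,39] z:[37,39] -> miss, prune
  N6 x:[23,59] y:[15,32] z:[21,35] -> hit [23,32], descend [9, 20]
    N9 x:[23,30] y:[17,30] z:[21,30] -> hit [23,30], descend [13, 17]
      N13 x:[23,28] y:[22,26] z:[55/2,30] -> miss, prune
      N17 x:[23,30] y:[17,30] z:[21,57/2] -> hit [23,57/2], descend [4, 18]
        N4 x:[26,30] y:[17,19] z:[53/2,57/2] -> miss, prune
        N18 x:[23,28] y:[29,30] z:[21,47/2] -> miss, prune
    N20 x:[28,59] y:[15,32] z:[28,35] -> hit [28,32], descend [3, 14]
      N3 x:[29,59] y:[15,30] z:[61/2,35] -> miss, prune
      N14 x:[28,32] y:[29,32] z:[28,59/2] -> hit [29,59/2] leaf, test {P7@t=29}

order=[0, 5, 1, 10, 11, 15, 6, 9, 13, 17, 4, 18, 20, 3, 14]  |boxes|=15  |leaves|=2  hit=P7

== RESULT ==
15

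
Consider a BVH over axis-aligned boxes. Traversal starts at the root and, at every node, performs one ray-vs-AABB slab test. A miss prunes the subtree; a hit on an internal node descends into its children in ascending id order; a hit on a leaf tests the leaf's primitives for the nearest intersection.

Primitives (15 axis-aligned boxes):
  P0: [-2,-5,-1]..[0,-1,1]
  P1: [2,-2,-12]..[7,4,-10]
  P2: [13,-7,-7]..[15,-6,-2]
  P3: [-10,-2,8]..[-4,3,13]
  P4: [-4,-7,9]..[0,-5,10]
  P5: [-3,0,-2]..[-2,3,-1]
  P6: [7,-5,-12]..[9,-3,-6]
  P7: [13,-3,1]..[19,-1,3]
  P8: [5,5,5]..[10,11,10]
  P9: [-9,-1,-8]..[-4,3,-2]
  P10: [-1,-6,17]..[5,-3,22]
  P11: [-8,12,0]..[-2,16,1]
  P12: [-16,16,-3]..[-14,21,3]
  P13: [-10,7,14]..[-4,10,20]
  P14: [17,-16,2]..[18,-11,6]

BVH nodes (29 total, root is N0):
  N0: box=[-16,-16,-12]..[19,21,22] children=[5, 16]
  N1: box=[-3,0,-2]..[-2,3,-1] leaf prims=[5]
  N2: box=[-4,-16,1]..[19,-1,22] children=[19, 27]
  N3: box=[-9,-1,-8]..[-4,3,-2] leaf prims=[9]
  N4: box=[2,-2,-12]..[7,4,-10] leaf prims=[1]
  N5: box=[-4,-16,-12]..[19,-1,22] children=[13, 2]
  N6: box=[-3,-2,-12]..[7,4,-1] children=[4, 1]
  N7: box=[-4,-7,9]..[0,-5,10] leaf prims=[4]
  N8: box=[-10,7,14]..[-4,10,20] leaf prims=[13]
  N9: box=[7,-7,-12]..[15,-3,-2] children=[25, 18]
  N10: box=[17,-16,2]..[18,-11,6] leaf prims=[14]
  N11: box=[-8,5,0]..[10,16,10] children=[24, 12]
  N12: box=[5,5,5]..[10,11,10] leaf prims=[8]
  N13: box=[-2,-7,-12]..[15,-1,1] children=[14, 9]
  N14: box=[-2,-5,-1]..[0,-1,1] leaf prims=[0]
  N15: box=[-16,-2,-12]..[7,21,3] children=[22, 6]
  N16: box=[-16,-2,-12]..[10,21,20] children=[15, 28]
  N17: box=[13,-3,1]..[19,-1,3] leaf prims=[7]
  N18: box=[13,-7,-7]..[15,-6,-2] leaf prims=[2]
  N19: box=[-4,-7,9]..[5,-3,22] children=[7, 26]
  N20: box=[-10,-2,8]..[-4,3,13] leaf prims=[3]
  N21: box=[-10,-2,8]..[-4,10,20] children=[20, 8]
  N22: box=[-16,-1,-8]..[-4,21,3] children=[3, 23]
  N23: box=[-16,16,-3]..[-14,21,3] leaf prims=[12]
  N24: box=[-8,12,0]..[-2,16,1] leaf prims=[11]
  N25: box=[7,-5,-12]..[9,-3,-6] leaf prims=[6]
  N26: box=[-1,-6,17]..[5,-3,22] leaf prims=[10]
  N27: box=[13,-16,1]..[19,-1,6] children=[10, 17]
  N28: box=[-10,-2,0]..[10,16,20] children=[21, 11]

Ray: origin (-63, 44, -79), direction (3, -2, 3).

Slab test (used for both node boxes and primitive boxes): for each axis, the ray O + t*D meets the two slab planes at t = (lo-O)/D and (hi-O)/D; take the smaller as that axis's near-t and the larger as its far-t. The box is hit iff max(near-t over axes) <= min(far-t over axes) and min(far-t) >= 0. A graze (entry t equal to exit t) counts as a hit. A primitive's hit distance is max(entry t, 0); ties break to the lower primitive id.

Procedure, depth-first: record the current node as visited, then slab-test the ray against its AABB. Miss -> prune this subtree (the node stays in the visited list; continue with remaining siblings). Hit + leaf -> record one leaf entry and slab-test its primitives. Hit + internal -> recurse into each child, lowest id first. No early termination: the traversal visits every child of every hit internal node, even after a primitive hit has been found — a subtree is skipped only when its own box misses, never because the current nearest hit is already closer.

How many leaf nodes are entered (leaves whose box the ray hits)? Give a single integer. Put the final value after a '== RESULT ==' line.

Walk:
N0 x:[47/3,82/3] y:[23/2,30] z:[67/3,101/3] -> hit [67/3,82/3], descend [5, 16]
  N5 x:[59/3,82/3] y:[45/2,30] z:[67/3,101/3] -> hit [45/2,82/3], descend [2, 13]
    N2 x:[59/3,82/3] y:[45/2,30] z:[80/3,101/3] -> hit [80/3,82/3], descend [19, 27]
      N19 x:[59/3,68/3] y:[47/2,51/2] z:[88/3,101/3] -> miss, prune
      N27 x:[76/3,82/3] y:[45/2,30] z:[80/3,85/3] -> hit [80/3,82/3], descend [10, 17]
        N10 x:[80/3,27] y:[55/2,30] z:[27,85/3] -> miss, prune
        N17 x:[76/3,82/3] y:[45/2,47/2] z:[80/3,82/3] -> miss, prune
    N13 x:[61/3,26] y:[45/2,51/2] z:[67/3,80/3] -> hit [45/2,51/2], descend [9, 14]
      N9 x:[70/3,26] y:[47/2,51/2] z:[67/3,77/3] -> hit [47/2,51/2], descend [18, 25]
        N18 x:[76/3,26] y:[25,51/2] z:[24,77/3] -> hit [76/3,51/2] leaf, test {P2@t=76/3}
        N25 x:[70/3,24] y:[47/2,49/2] z:[67/3,73/3] -> hit [47/2,24] leaf, test {P6@t=47/2}
      N14 x:[61/3,21] y:[45/2,49/2] z:[26,80/3] -> miss, prune
  N16 x:[47/3,73/3] y:[23/2,23] z:[67/3,33] -> hit [67/3,23], descend [15, 28]
    N15 x:[47/3,70/3] y:[23/2,23] z:[67/3,82/3] -> hit [67/3,23], descend [6, 22]
      N6 x:[20,70/3] y:[20,23] z:[67/3,26] -> hit [67/3,23], descend [1, 4]
        N1 x:[20,61/3] y:[41/2,22] z:[77/3,26] -> miss, prune
        N4 x:[65/3,70/3] y:[20,23] z:[67/3,23] -> hit [67/3,23] leaf, test {P1@t=67/3}
      N22 x:[47/3,59/3] y:[23/2,45/2] z:[71/3,82/3] -> miss, prune
    N28 x:[53/3,73/3] y:[14,23] z:[79/3,33] -> miss, prune

19 AABB tests over nodes [0, 5, 2, 19, 27, 10, 17, 13, 9, 18, 25, 14, 16, 15, 6, 1, 4, 22, 28]; 3 leaves entered; closest P1.

== RESULT ==
3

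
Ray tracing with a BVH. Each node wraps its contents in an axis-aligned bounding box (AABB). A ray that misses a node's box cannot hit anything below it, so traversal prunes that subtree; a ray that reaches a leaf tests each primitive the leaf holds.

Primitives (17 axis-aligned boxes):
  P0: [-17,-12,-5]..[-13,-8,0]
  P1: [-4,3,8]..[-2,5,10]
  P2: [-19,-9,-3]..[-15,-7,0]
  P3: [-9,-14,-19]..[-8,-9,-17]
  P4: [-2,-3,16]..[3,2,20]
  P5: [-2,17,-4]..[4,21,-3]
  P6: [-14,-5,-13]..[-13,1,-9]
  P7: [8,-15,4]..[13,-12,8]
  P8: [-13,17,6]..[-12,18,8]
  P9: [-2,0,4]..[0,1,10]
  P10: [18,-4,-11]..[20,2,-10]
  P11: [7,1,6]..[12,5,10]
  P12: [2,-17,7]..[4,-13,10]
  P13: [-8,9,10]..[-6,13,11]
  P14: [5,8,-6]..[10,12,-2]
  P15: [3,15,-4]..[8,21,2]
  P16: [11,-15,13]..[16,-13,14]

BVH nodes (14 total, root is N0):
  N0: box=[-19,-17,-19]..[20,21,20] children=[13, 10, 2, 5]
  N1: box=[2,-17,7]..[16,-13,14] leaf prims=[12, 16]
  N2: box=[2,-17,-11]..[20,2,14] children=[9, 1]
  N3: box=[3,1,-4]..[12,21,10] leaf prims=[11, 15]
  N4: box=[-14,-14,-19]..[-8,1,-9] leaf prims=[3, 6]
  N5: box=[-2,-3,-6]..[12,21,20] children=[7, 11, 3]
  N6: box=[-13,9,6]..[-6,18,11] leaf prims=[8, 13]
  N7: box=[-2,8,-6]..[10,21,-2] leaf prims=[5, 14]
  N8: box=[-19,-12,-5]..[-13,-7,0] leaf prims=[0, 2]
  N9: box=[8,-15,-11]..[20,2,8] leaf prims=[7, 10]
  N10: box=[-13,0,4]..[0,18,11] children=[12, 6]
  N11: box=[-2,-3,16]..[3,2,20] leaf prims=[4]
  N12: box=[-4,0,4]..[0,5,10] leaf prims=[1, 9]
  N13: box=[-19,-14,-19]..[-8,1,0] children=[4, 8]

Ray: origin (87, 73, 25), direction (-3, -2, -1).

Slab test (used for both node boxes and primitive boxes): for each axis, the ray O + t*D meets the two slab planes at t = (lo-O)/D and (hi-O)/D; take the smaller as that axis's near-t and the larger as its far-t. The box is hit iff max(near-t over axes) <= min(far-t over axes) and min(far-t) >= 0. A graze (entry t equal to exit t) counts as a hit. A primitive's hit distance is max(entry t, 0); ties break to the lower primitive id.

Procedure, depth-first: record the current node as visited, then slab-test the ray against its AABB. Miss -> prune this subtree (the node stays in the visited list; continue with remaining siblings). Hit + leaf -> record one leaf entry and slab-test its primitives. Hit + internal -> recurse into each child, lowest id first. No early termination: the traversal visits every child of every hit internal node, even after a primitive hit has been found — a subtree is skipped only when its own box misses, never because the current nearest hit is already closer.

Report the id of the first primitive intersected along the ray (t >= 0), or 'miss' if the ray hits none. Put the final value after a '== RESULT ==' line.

Traverse from the root:
N0 x:[67/3,106/3] y:[26,45] z:[5,44] -> hit [26,106/3], descend [2, 5, 10, 13]
  N2 x:[67/3,85/3] y:[71/2,45] z:[11,36] -> miss, prune
  N5 x:[25,89/3] y:[26,38] z:[5,31] -> hit [26,89/3], descend [3, 7, 11]
    N3 x:[25,28] y:[26,36] z:[15,29] -> hit [26,28] leaf, test {P11(miss), P15@t=79/3}
    N7 x:[77/3,89/3] y:[26,65/2] z:[27,31] -> hit [27,89/3] leaf, test {P5@t=28, P14(miss)}
    N11 x:[28,89/3] y:[71/2,38] z:[5,9] -> miss, prune
  N10 x:[29,100/3] y:[55/2,73/2] z:[14,21] -> miss, prune
  N13 x:[95/3,106/3] y:[36,87/2] z:[25,44] -> miss, prune

Visited [0, 2, 5, 3, 7, 11, 10, 13]. Tests: 8 box, 2 leaf. Nearest: P15.

== RESULT ==
15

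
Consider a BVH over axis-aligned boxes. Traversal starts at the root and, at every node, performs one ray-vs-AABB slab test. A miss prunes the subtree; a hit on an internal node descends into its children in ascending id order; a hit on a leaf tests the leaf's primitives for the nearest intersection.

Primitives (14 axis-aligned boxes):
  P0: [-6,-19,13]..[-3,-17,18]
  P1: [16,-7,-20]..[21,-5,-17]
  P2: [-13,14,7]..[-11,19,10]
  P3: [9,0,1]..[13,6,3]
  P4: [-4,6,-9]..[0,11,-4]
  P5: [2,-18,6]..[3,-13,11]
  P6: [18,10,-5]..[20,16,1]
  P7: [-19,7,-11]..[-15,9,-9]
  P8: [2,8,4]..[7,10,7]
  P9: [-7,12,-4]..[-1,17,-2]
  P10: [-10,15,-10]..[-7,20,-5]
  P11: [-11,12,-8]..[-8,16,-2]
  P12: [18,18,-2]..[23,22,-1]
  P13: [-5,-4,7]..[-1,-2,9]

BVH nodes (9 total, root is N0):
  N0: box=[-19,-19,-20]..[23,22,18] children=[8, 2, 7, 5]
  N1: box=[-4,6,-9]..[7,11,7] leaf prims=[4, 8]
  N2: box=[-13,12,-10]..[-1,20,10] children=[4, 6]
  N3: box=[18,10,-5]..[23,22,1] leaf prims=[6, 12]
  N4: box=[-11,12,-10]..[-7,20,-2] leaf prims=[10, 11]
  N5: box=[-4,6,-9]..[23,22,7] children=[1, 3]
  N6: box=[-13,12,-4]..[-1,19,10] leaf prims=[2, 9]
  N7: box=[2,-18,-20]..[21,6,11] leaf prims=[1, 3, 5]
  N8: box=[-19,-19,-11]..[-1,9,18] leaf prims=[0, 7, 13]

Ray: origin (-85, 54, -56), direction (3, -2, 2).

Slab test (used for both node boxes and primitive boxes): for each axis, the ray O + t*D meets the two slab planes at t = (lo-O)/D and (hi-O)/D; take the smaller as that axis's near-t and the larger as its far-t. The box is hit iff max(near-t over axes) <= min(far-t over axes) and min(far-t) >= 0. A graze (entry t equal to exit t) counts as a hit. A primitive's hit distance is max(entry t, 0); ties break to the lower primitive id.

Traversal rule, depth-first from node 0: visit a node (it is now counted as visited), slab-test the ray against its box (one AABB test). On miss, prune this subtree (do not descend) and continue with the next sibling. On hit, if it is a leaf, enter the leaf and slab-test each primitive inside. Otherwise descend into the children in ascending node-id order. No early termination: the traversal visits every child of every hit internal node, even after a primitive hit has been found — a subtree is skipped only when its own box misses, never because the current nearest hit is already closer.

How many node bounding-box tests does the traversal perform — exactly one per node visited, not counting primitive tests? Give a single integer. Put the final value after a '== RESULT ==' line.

Walk:
N0 x:[22,36] y:[16,73/2] z:[18,37] -> hit [22,36], descend [2, 5, 7, 8]
  N2 x:[24,28] y:[17,21] z:[23,33] -> miss, prune
  N5 x:[27,36] y:[16,24] z:[47/2,63/2] -> miss, prune
  N7 x:[29,106/3] y:[24,36] z:[18,67/2] -> hit [29,67/2] leaf, test {P1(miss), P3(miss), P5(miss)}
  N8 x:[22,28] y:[45/2,73/2] z:[45/2,37] -> hit [45/2,28] leaf, test {P0(miss), P7@t=45/2, P13(miss)}

5 AABB tests over nodes [0, 2, 5, 7, 8]; 2 leaves entered; closest P7.

== RESULT ==
5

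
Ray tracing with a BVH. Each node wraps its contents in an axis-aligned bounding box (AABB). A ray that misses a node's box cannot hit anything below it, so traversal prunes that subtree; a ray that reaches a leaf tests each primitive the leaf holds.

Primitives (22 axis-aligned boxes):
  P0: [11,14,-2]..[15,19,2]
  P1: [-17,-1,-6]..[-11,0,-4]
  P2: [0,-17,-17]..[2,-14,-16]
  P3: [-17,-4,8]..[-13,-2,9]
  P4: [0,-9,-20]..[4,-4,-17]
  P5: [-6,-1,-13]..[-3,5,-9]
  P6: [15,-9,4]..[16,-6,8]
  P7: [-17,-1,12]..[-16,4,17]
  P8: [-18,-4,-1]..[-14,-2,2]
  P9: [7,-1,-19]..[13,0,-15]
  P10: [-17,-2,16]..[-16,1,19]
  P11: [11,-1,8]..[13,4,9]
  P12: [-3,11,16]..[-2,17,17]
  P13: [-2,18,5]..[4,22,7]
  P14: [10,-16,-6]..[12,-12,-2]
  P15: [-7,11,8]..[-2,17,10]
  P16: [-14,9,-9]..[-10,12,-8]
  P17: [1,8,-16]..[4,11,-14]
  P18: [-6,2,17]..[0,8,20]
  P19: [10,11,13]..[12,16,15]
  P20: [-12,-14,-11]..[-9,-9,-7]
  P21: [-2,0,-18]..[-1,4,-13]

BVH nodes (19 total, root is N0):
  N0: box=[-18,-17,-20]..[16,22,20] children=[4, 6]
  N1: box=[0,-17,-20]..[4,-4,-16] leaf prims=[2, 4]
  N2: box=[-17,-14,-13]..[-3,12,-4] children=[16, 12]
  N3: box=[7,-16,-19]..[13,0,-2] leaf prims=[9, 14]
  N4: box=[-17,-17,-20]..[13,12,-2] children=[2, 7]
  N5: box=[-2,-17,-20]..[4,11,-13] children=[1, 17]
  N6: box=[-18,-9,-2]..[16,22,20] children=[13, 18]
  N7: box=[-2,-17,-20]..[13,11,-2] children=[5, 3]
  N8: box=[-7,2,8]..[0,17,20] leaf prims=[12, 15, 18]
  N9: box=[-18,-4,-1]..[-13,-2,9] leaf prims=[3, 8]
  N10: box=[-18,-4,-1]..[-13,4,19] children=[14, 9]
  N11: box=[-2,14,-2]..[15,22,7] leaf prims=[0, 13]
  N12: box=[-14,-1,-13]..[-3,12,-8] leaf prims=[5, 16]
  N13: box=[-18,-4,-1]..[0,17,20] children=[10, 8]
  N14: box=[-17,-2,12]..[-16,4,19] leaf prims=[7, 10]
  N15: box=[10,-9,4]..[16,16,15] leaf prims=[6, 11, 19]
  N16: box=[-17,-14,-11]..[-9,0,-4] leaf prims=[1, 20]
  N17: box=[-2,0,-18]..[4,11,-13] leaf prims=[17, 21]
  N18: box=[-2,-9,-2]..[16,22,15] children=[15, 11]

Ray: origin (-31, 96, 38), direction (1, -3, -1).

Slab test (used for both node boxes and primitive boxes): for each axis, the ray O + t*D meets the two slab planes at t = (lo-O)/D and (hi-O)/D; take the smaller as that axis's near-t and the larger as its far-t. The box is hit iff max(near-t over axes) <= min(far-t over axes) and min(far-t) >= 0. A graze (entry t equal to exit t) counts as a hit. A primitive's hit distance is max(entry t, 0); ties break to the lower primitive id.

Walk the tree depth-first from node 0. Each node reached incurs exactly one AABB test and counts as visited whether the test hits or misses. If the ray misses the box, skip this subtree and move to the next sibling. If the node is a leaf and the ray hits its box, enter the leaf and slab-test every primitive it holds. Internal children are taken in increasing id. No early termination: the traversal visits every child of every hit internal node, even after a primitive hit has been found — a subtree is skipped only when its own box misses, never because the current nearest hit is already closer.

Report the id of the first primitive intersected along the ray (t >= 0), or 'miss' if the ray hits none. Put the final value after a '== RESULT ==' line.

Trace the traversal:
N0 x:[13,47] y:[74/3,113/3] z:[18,58] -> hit [74/3,113/3], descend [4, 6]
  N4 x:[14,44] y:[28,113/3] z:[40,58] -> miss, prune
  N6 x:[13,47] y:[74/3,35] z:[18,40] -> hit [74/3,35], descend [13, 18]
    N13 x:[13,31] y:[79/3,100/3] z:[18,39] -> hit [79/3,31], descend [8, 10]
      N8 x:[24,31] y:[79/3,94/3] z:[18,30] -> hit [79/3,30] leaf, test {P12(miss), P15@t=28, P18(miss)}
      N10 x:[13,18] y:[92/3,100/3] z:[19,39] -> miss, prune
    N18 x:[29,47] y:[74/3,35] z:[23,40] -> hit [29,35], descend [11, 15]
      N11 x:[29,46] y:[74/3,82/3] z:[31,40] -> miss, prune
      N15 x:[41,47] y:[80/3,35] z:[23,34] -> miss, prune

Summary -> nodes [0, 4, 6, 13, 8, 10, 18, 11, 15]; box-tests=9; leaf-entries=1; first=P15

== RESULT ==
15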